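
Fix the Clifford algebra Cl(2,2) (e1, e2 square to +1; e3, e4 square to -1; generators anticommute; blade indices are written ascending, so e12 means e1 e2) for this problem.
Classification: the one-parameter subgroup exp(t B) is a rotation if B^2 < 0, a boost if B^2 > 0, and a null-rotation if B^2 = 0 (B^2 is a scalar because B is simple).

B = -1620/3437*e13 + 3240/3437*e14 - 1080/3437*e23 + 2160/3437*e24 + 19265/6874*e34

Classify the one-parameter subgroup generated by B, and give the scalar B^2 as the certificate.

B^2 term by term: the squares give (-1620/3437)^2*(e13)^2 + (3240/3437)^2*(e14)^2 + (-1080/3437)^2*(e23)^2 + (2160/3437)^2*(e24)^2 + (19265/6874)^2*(e34)^2 = 2624400/11812969*(+1) + 10497600/11812969*(+1) + 1166400/11812969*(+1) + 4665600/11812969*(+1) + 371140225/47251876*(-1) = -25/4 (each basis 2-blade squares to minus the product of its generators' squares); cross terms between blades sharing an index anticommute and cancel; the commuting (index-disjoint) pairs give grade-4 terms 2*c*c'*(blade product), which cancel blade by blade — e1234: 6998400/11812969 - 6998400/11812969 = 0 — confirming B is simple. So B^2 = -25/4.
Answer: rotation, certificate B^2 = -25/4. The scalar -25/4 is the complete invariant here: its sign names the subgroup type.


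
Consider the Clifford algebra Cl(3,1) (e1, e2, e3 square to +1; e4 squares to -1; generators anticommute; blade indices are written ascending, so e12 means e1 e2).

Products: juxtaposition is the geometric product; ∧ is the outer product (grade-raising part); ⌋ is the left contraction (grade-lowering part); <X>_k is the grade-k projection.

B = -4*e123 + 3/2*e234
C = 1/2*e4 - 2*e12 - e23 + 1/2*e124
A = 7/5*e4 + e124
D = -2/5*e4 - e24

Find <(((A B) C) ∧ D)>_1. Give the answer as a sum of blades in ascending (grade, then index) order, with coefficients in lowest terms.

step 1: -3/2*e13 - 21/10*e23 - 4*e34 + 28/5*e1234
step 2: -21/10 + 24/5*e3 - 3/2*e12 - 21/5*e13 + 28/5*e14 + 3*e23 - 4*e24 + 56/5*e34 - 4/5*e123 + 3/10*e134 - 9/5*e234 + 8*e1234
step 3: 21/25*e4 + 21/10*e24 - 48/25*e34 + 3/5*e124 + 42/25*e134 + 18/5*e234 - 97/25*e1234
step 4: 21/25*e4
Answer: 21/25*e4


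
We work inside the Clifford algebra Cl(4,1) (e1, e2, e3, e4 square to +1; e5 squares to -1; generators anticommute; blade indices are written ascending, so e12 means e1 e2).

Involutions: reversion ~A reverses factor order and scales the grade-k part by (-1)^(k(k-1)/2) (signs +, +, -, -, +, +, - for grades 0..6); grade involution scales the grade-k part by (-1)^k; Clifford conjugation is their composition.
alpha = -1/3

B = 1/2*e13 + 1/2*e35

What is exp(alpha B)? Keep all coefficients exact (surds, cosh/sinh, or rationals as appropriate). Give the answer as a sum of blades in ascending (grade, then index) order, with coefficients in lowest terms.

B^2 term by term: the squares give (1/2)^2*(e13)^2 + (1/2)^2*(e35)^2 = 1/4*(-1) + 1/4*(+1) = 0 (each basis 2-blade squares to minus the product of its generators' squares); cross terms between blades sharing an index anticommute and cancel. So B^2 = 0.
B^2 = 0, so the series closes: exp(alpha B) = 1 + alpha B (parabolic case).
Answer: 1 - 1/6*e13 - 1/6*e35


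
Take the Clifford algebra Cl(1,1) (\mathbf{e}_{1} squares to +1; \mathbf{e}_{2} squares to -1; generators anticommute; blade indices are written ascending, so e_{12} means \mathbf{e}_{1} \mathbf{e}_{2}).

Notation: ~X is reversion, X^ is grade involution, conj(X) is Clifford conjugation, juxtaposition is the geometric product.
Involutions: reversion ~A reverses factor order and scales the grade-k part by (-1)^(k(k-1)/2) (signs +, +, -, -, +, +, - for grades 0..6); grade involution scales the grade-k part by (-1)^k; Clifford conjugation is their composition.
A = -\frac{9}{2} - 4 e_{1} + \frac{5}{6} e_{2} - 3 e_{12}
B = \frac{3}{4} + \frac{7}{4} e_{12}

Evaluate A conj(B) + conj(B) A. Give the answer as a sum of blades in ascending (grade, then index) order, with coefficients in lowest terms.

first term: \frac{15}{8} - \frac{107}{24} e_{1} + \frac{61}{8} e_{2} + \frac{45}{8} e_{12}
second term: \frac{15}{8} - \frac{37}{24} e_{1} - \frac{51}{8} e_{2} + \frac{45}{8} e_{12}
Answer: \frac{15}{4} - 6 e_{1} + \frac{5}{4} e_{2} + \frac{45}{4} e_{12}


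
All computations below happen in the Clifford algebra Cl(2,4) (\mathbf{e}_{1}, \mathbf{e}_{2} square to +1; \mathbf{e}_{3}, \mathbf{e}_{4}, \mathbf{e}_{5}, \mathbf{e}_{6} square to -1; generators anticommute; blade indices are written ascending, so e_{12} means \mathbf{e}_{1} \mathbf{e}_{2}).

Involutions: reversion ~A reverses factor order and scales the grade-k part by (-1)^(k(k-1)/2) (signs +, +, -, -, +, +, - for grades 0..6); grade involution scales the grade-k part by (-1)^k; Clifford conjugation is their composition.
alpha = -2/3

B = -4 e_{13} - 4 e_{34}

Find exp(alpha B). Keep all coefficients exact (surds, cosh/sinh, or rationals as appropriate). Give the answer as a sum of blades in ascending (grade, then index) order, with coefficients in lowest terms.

B^2 term by term: the squares give (-4)^2*(e_{13})^2 + (-4)^2*(e_{34})^2 = 16*(+1) + 16*(-1) = 0 (each basis 2-blade squares to minus the product of its generators' squares); cross terms between blades sharing an index anticommute and cancel. So B^2 = 0.
B^2 = 0, so the series closes: exp(alpha B) = 1 + alpha B (parabolic case).
Answer: 1 + \frac{8}{3} e_{13} + \frac{8}{3} e_{34}


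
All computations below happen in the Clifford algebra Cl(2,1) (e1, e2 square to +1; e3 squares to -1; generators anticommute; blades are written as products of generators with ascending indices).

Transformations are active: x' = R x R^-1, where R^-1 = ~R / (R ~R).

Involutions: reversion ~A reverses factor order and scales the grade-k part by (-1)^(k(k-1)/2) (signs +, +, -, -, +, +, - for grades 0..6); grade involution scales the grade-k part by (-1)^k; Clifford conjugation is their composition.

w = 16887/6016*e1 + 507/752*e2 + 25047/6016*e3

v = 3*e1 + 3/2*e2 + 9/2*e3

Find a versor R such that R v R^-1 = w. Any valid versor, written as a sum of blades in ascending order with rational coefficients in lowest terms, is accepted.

Why this works: both vectors square to -9, so q(v) = q(w) and R = v + w = 34935/6016*e1 + 1635/752*e2 + 52119/6016*e3 carries v to w — its own direction survives, the complement (v - w)/2 flips.
Answer: 34935/6016*e1 + 1635/752*e2 + 52119/6016*e3


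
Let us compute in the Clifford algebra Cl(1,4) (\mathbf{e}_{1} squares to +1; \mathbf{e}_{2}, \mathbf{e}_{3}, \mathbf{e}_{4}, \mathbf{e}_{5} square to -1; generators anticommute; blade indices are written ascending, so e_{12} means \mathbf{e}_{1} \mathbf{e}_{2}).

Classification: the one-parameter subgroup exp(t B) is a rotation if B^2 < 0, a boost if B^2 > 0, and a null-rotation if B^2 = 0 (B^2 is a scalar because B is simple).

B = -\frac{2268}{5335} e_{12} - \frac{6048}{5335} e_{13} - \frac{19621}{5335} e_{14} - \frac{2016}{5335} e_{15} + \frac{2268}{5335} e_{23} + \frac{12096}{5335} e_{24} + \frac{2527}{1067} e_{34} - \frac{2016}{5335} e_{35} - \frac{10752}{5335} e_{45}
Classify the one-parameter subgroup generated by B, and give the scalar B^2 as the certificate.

B^2 term by term: the squares give (-\frac{2268}{5335})^2*(e_{12})^2 + (-\frac{6048}{5335})^2*(e_{13})^2 + (-\frac{19621}{5335})^2*(e_{14})^2 + (-\frac{2016}{5335})^2*(e_{15})^2 + (\frac{2268}{5335})^2*(e_{23})^2 + (\frac{12096}{5335})^2*(e_{24})^2 + (\frac{2527}{1067})^2*(e_{34})^2 + (-\frac{2016}{5335})^2*(e_{35})^2 + (-\frac{10752}{5335})^2*(e_{45})^2 = \frac{5143824}{28462225}*(+1) + \frac{36578304}{28462225}*(+1) + \frac{384983641}{28462225}*(+1) + \frac{4064256}{28462225}*(+1) + \frac{5143824}{28462225}*(-1) + \frac{146313216}{28462225}*(-1) + \frac{6385729}{1138489}*(-1) + \frac{4064256}{28462225}*(-1) + \frac{115605504}{28462225}*(-1) = 0 (each basis 2-blade squares to minus the product of its generators' squares); cross terms between blades sharing an index anticommute and cancel; the commuting (index-disjoint) pairs give grade-4 terms 2*c*c'*(blade product), which cancel blade by blade — e_{1234}: -\frac{11462472}{5692445} + \frac{146313216}{28462225} - \frac{89000856}{28462225} = 0; e_{1235}: \frac{9144576}{28462225} - \frac{9144576}{28462225} = 0; e_{1245}: \frac{48771072}{28462225} - \frac{48771072}{28462225} = 0; e_{1345}: \frac{130056192}{28462225} - \frac{79111872}{28462225} - \frac{10188864}{5692445} = 0; e_{2345}: -\frac{48771072}{28462225} + \frac{48771072}{28462225} = 0 — confirming B is simple. So B^2 = 0.
Answer: null-rotation, certificate B^2 = 0. The class reads off the invariant scalar 0 directly.


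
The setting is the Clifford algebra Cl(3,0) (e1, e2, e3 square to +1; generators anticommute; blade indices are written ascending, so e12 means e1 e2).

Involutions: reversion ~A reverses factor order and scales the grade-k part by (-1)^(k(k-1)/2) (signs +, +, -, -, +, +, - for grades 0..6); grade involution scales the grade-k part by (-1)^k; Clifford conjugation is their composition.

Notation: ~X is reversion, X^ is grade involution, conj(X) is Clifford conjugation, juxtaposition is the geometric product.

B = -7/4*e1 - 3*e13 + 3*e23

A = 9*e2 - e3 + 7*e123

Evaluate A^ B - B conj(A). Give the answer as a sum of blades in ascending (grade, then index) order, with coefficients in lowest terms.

first term: 24*e1 + 18*e2 - 27*e3 - 63/4*e12 + 7/4*e13 + 49/4*e23 - 27*e123
second term: -24*e1 - 18*e2 + 27*e3 + 63/4*e12 - 7/4*e13 - 49/4*e23 - 27*e123
Answer: 48*e1 + 36*e2 - 54*e3 - 63/2*e12 + 7/2*e13 + 49/2*e23


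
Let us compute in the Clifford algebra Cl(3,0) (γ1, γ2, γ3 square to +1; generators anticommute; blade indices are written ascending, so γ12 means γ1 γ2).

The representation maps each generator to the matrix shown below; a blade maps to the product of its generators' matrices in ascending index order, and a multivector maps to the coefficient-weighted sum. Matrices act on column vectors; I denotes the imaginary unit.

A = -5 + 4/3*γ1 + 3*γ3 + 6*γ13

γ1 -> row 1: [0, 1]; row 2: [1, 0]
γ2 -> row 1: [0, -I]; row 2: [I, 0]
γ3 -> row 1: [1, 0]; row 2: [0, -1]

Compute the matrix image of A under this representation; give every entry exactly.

Bivector images (products of the table entries): rho(γ13) = rho(γ1)rho(γ3) = row 1: [0, -1]; row 2: [1, 0].
M = (-5)*1 + (4/3)*rho(γ1) + (3)*rho(γ3) + (6)*rho(γ13), summed entrywise (1 is the identity matrix):
Answer: row 1: [-2, -14/3]; row 2: [22/3, -8]


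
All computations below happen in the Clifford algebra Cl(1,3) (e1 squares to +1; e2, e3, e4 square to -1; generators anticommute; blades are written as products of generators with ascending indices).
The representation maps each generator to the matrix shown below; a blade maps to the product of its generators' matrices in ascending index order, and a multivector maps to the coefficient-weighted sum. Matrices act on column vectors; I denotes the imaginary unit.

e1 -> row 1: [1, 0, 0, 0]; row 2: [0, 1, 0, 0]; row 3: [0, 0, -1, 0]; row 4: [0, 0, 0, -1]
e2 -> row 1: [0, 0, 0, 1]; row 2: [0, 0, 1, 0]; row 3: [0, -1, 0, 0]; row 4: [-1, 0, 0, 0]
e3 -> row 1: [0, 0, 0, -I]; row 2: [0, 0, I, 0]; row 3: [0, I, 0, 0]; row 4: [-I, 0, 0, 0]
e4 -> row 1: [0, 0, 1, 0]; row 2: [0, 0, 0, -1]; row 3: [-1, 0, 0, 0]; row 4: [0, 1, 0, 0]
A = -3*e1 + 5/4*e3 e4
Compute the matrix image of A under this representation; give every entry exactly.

Bivector images (products of the table entries): rho(e3 e4) = rho(e3)rho(e4) = row 1: [0, -I, 0, 0]; row 2: [-I, 0, 0, 0]; row 3: [0, 0, 0, -I]; row 4: [0, 0, -I, 0].
M = (-3)*rho(e1) + (5/4)*rho(e3 e4), summed entrywise:
Answer: row 1: [-3, -5*I/4, 0, 0]; row 2: [-5*I/4, -3, 0, 0]; row 3: [0, 0, 3, -5*I/4]; row 4: [0, 0, -5*I/4, 3]


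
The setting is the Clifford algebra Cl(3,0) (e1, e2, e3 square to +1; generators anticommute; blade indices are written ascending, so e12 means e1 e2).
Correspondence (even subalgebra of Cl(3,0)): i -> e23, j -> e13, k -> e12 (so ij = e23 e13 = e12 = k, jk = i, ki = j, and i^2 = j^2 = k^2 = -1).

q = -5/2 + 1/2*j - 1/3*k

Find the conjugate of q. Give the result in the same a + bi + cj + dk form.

In blades: q = -5/2 - 1/3*e12 + 1/2*e13.
Quaternion conjugation is reversion on the even subalgebra: the scalar is fixed and every grade-2 blade flips sign, giving -5/2 + 1/3*e12 - 1/2*e13; translating back:
Answer: -5/2 - 1/2*j + 1/3*k


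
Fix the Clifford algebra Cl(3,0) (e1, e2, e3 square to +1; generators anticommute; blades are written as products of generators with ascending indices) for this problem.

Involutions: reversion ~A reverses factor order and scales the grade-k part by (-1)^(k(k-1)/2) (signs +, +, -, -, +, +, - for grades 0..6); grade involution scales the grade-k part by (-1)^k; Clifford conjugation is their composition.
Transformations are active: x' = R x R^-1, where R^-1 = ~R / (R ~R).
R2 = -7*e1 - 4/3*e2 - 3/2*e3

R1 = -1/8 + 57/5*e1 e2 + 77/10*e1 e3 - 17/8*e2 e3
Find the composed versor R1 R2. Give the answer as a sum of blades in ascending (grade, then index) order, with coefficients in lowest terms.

Distribute over the terms of R2 (each basis-blade product reordered to ascending indices, repeated generators contracted through their squares):
R1 (-7*e1) = 7/8*e1 + 399/5*e2 + 539/10*e3 + 119/8*e1 e2 e3
R1 (-4/3*e2) = -76/5*e1 + 1/6*e2 - 17/6*e3 + 154/15*e1 e2 e3
R1 (-3/2*e3) = -231/20*e1 + 51/16*e2 + 3/16*e3 - 171/10*e1 e2 e3
Summing the partial products and collecting blades:
Answer: -207/8*e1 + 19957/240*e2 + 12301/240*e3 + 193/24*e1 e2 e3


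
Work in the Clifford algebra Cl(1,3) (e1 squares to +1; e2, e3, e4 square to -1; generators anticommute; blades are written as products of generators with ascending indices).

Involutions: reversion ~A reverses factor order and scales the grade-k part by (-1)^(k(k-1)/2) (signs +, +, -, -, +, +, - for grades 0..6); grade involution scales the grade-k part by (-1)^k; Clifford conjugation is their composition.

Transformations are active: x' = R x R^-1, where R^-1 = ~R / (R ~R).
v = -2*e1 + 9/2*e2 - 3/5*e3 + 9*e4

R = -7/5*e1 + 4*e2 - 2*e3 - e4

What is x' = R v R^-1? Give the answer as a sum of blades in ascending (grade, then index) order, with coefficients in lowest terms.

~R = -7/5*e1 + 4*e2 - 2*e3 - e4, and R ~R = -476/25, so R^-1 = ~R / (-476/25).
R v = -37/5 + 17/10*e1 e2 - 79/25*e1 e3 - 73/5*e1 e4 + 33/5*e2 e3 + 81/2*e2 e4 - 93/5*e3 e4
Answer: 31/34*e1 - 331/238*e2 - 568/595*e3 - 2327/238*e4


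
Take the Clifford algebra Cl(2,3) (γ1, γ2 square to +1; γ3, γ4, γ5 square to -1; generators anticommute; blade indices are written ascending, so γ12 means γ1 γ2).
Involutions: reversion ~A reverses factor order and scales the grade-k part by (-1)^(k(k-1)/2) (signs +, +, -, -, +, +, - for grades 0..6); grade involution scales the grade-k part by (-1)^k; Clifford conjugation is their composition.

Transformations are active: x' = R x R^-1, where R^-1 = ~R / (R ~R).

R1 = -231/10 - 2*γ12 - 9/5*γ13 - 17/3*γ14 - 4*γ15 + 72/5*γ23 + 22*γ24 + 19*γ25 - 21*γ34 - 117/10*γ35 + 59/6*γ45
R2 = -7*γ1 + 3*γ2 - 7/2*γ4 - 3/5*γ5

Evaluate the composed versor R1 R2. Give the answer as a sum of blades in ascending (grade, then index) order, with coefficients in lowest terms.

Distribute over the terms of R2 (each basis-blade product reordered to ascending indices, repeated generators contracted through their squares):
R1 (-7*γ1) = 1617/10*γ1 - 14*γ2 - 63/5*γ3 - 119/3*γ4 - 28*γ5 - 504/5*γ123 - 154*γ124 - 133*γ125 + 147*γ134 + 819/10*γ135 - 413/6*γ145
R1 (3*γ2) = -6*γ1 - 693/10*γ2 - 216/5*γ3 - 66*γ4 - 57*γ5 + 27/5*γ123 + 17*γ124 + 12*γ125 - 63*γ234 - 351/10*γ235 + 59/2*γ245
R1 (-7/2*γ4) = -119/6*γ1 + 77*γ2 - 147/2*γ3 + 1617/20*γ4 - 413/12*γ5 + 7*γ124 + 63/10*γ134 - 14*γ145 - 252/5*γ234 + 133/2*γ245 - 819/20*γ345
R1 (-3/5*γ5) = -12/5*γ1 + 57/5*γ2 - 351/50*γ3 + 59/10*γ4 + 693/50*γ5 + 6/5*γ125 + 27/25*γ135 + 17/5*γ145 - 216/25*γ235 - 66/5*γ245 + 63/5*γ345
Summing the partial products and collecting blades:
Answer: 2002/15*γ1 + 51/10*γ2 - 3408/25*γ3 - 227/12*γ4 - 31667/300*γ5 - 477/5*γ123 - 130*γ124 - 599/5*γ125 + 1533/10*γ134 + 4149/50*γ135 - 2383/30*γ145 - 567/5*γ234 - 2187/50*γ235 + 414/5*γ245 - 567/20*γ345


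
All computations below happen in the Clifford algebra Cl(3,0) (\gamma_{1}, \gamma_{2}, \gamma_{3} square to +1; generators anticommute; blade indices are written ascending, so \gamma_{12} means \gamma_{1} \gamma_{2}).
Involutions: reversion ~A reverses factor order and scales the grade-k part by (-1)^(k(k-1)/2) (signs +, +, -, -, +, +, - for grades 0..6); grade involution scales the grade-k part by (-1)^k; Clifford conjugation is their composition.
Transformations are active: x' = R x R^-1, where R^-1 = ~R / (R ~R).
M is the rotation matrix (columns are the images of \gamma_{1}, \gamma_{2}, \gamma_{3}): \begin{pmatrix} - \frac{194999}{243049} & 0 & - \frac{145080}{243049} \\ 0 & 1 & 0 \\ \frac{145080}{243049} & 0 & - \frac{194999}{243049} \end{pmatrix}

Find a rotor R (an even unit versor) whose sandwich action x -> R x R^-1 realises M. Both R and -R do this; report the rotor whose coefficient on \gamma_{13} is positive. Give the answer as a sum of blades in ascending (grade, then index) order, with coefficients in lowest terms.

Method: write R = a + b12*\gamma_{12} + b13*\gamma_{13} + b23*\gamma_{23} with a^2 + b12^2 + b13^2 + b23^2 = 1 (so R^-1 = ~R). Expanding the columns R e_j ~R gives tr M = 4a^2 - 1 and, from the antisymmetric part, M21 - M12 = -4a*b12, M13 - M31 = 4a*b13, M32 - M23 = -4a*b23.
Here tr M = -\frac{146949}{243049}, so a^2 = (1 + tr M)/4 = \frac{24025}{243049} and a = ±\frac{155}{493}. Taking a = \frac{155}{493}: M21 - M12 = 0, M13 - M31 = -\frac{290160}{243049}, M32 - M23 = 0, giving b12 = 0, b13 = -\frac{468}{493}, b23 = 0, i.e. R = \frac{155}{493} - \frac{468}{493} \gamma_{13}.
Its \gamma_{13} coefficient is negative, so report the other preimage -R.
Answer: -\frac{155}{493} + \frac{468}{493} \gamma_{13}. Note: both R and -R realise this M (trace -\frac{146949}{243049}); the covering map identifies them, and the \gamma_{13}-coefficient sign is the tie-breaker.


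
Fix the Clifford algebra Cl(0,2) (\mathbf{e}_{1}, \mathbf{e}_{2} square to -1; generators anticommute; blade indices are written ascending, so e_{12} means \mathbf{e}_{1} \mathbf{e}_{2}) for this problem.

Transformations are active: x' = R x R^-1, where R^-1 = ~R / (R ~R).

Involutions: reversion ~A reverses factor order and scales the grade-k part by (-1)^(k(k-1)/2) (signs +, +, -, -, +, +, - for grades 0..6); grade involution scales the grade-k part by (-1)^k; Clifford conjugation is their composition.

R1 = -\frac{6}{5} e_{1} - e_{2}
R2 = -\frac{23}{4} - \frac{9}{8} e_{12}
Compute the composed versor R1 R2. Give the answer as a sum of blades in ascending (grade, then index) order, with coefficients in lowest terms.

Distribute over the terms of R1 (each basis-blade product reordered to ascending indices, repeated generators contracted through their squares):
(-\frac{6}{5} e_{1}) R2 = \frac{69}{10} e_{1} - \frac{27}{20} e_{2}
(-e_{2}) R2 = \frac{9}{8} e_{1} + \frac{23}{4} e_{2}
Summing the partial products and collecting blades:
Answer: \frac{321}{40} e_{1} + \frac{22}{5} e_{2}


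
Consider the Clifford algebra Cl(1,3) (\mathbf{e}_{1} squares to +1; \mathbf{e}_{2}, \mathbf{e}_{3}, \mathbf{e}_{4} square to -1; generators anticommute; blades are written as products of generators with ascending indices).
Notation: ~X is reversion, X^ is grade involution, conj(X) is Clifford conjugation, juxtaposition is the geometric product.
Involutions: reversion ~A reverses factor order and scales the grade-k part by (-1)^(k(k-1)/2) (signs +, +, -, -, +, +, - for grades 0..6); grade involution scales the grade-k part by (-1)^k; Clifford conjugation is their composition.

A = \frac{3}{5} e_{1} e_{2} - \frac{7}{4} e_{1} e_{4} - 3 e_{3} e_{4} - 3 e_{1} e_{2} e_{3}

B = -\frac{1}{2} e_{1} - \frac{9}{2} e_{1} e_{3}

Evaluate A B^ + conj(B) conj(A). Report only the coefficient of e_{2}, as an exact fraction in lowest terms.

first term: -\frac{69}{5} e_{2} + \frac{7}{8} e_{4} + \frac{27}{2} e_{1} e_{4} + \frac{6}{5} e_{2} e_{3} + \frac{63}{8} e_{3} e_{4} - \frac{3}{2} e_{1} e_{3} e_{4}
second term: \frac{66}{5} e_{2} + \frac{7}{8} e_{4} - \frac{27}{2} e_{1} e_{4} - \frac{21}{5} e_{2} e_{3} - \frac{63}{8} e_{3} e_{4} + \frac{3}{2} e_{1} e_{3} e_{4}
Answer: -\frac{3}{5}


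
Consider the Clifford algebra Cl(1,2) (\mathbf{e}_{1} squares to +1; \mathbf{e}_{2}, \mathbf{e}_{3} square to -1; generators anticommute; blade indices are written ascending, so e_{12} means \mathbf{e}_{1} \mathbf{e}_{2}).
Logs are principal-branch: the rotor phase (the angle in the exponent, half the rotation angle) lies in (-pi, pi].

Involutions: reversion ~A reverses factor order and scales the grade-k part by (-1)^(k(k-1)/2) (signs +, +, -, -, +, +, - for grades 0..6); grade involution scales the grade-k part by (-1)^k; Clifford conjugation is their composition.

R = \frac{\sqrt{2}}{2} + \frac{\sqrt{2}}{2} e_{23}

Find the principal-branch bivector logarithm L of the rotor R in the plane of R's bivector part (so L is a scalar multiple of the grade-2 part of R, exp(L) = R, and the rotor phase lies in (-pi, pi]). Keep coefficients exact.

The scalar part of R is \frac{\sqrt{2}}{2}, and that scalar determines the rotor phase on the principal branch; recovering the unit plane as bivector-part over sine of the phase gives L = phase * plane.
Concretely: cos(phase) = \frac{\sqrt{2}}{2} gives phase = ±\frac{\pi}{4}, and since phase/sin(phase) is even the sign is immaterial: L = (phase/sin(phase)) * <R>_2 = (\frac{\sqrt{2} \pi}{4}) * <R>_2.
Answer: \frac{\pi}{4} e_{23}


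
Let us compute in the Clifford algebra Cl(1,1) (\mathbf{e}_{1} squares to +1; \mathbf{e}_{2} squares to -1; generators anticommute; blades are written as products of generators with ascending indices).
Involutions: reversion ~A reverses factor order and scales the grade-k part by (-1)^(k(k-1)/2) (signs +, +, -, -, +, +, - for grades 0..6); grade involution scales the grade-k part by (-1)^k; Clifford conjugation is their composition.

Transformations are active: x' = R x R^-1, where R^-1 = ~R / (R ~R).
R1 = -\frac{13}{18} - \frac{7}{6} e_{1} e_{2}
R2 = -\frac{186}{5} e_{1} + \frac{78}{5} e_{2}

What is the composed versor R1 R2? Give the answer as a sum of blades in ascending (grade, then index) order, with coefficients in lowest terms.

Distribute over the terms of R1 (each basis-blade product reordered to ascending indices, repeated generators contracted through their squares):
(-\frac{13}{18}) R2 = \frac{403}{15} e_{1} - \frac{169}{15} e_{2}
(-\frac{7}{6} e_{1} e_{2}) R2 = \frac{91}{5} e_{1} - \frac{217}{5} e_{2}
Summing the partial products and collecting blades:
Answer: \frac{676}{15} e_{1} - \frac{164}{3} e_{2}


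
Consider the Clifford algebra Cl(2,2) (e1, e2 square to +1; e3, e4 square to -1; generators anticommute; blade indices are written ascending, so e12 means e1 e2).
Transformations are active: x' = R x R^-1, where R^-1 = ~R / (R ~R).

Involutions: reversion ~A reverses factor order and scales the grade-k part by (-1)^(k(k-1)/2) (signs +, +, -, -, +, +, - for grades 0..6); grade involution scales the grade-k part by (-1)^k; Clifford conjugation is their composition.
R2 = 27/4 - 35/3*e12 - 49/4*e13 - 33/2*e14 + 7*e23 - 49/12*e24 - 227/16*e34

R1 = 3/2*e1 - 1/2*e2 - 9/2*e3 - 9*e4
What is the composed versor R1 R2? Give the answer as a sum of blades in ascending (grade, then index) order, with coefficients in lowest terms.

Distribute over the terms of R1 (each basis-blade product reordered to ascending indices, repeated generators contracted through their squares):
(3/2*e1) R2 = 81/8*e1 - 35/2*e2 - 147/8*e3 - 99/4*e4 + 21/2*e123 - 49/8*e124 - 681/32*e134
(-1/2*e2) R2 = -35/6*e1 - 27/8*e2 - 7/2*e3 + 49/24*e4 - 49/8*e123 - 33/4*e124 + 227/32*e234
(-9/2*e3) R2 = 441/8*e1 - 63/2*e2 - 243/8*e3 - 2043/32*e4 + 105/2*e123 - 297/4*e134 - 147/8*e234
(-9*e4) R2 = 297/2*e1 + 147/4*e2 + 2043/16*e3 - 243/4*e4 + 105*e124 + 441/4*e134 - 63*e234
Summing the partial products and collecting blades:
Answer: 2495/12*e1 - 125/8*e2 + 1207/16*e3 - 14141/96*e4 + 455/8*e123 + 725/8*e124 + 471/32*e134 - 2377/32*e234


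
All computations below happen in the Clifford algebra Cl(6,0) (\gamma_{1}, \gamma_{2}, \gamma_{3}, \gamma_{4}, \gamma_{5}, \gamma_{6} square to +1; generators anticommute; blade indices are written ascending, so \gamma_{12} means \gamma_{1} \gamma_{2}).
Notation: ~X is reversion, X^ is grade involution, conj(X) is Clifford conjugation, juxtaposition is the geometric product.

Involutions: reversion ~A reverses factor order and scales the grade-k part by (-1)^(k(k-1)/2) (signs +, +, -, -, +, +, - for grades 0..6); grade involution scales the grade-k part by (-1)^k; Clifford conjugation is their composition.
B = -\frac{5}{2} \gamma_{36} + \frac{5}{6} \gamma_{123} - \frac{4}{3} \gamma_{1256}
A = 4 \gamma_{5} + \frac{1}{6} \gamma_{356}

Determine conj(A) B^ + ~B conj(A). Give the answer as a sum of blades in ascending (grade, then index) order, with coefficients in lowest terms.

first term: -\frac{5}{12} \gamma_{5} + \frac{2}{9} \gamma_{123} + \frac{16}{3} \gamma_{126} - 10 \gamma_{356} - \frac{10}{3} \gamma_{1235} - \frac{5}{36} \gamma_{1256}
second term: \frac{5}{12} \gamma_{5} + \frac{2}{9} \gamma_{123} - \frac{16}{3} \gamma_{126} + 10 \gamma_{356} + \frac{10}{3} \gamma_{1235} - \frac{5}{36} \gamma_{1256}
Answer: \frac{4}{9} \gamma_{123} - \frac{5}{18} \gamma_{1256}


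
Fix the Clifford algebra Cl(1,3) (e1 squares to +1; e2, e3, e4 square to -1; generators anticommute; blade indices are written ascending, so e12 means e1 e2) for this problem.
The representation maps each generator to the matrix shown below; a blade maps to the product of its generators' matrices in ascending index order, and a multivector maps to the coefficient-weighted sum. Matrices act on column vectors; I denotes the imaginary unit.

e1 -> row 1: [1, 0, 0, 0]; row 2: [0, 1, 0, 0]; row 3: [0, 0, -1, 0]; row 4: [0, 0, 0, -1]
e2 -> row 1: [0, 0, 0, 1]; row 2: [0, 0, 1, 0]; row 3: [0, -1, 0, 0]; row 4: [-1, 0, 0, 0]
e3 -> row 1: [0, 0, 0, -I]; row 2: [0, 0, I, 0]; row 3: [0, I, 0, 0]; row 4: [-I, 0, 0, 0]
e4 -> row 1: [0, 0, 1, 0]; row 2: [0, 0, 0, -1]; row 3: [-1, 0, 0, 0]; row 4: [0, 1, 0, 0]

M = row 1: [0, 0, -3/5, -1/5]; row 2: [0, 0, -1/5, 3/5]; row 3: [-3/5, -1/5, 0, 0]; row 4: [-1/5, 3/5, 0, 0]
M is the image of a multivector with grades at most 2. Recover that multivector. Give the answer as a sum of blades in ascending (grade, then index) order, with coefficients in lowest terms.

Method: the blade images are trace-orthogonal — tr(rho(e_A) rho(e_B)^-1) = 4 if A = B and 0 otherwise — and rho(e_A)^-1 = (e_A)^2 * rho(e_A) with (e_A)^2 = +1 or -1, so the coefficient of e_A in the preimage is (e_A)^2 * tr(M rho(e_A))/4.
Nonzero projections over blades of grade <= 2: e12: (e12)^2 = +1, tr(M rho(e12)) = -4/5, coefficient -1/5; e14: (e14)^2 = +1, tr(M rho(e14)) = -12/5, coefficient -3/5. Every other blade of grade <= 2 projects to 0.
Answer: -1/5*e12 - 3/5*e14


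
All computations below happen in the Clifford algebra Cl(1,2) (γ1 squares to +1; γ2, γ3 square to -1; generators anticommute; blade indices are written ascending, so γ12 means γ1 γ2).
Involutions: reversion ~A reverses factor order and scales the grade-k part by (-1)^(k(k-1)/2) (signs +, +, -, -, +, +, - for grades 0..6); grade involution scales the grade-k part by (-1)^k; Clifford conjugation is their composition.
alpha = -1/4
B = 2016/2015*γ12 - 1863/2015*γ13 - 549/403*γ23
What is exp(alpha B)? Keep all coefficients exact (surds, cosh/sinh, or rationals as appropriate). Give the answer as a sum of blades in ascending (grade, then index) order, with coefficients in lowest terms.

B^2 term by term: the squares give (2016/2015)^2*(γ12)^2 + (-1863/2015)^2*(γ13)^2 + (-549/403)^2*(γ23)^2 = 4064256/4060225*(+1) + 3470769/4060225*(+1) + 301401/162409*(-1) = 0 (each basis 2-blade squares to minus the product of its generators' squares); cross terms between blades sharing an index anticommute and cancel. So B^2 = 0.
B^2 = 0, so the series truncates immediately: exp(alpha B) = 1 + alpha B (parabolic case).
Answer: 1 - 504/2015*γ12 + 1863/8060*γ13 + 549/1612*γ23


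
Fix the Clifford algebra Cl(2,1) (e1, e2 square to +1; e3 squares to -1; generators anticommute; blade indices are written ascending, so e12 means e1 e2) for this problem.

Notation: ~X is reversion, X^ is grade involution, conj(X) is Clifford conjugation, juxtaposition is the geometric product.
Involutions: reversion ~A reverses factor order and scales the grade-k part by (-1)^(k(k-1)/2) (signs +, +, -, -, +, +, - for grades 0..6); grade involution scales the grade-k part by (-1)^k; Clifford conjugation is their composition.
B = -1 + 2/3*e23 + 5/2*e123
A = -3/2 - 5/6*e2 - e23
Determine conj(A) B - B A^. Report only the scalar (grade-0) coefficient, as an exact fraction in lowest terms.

first term: 13/6 + 5/2*e1 - 5/6*e2 + 5/9*e3 - 25/12*e13 - 2*e23 - 15/4*e123
second term: 5/6 - 5/2*e1 - 5/6*e2 - 5/9*e3 - 25/12*e13 - 15/4*e123
Answer: 4/3


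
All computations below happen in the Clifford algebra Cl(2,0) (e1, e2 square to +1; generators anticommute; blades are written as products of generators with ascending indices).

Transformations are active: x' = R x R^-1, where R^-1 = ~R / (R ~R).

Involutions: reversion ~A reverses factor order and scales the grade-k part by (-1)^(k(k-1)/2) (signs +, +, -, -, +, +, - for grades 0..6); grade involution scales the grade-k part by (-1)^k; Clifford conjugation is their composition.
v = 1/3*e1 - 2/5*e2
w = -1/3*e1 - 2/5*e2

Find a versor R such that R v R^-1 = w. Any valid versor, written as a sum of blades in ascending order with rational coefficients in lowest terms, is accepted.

The midline construction: v and w both square to 61/225, so reflecting in their sum -4/5*e2 exchanges them.
Answer: -4/5*e2


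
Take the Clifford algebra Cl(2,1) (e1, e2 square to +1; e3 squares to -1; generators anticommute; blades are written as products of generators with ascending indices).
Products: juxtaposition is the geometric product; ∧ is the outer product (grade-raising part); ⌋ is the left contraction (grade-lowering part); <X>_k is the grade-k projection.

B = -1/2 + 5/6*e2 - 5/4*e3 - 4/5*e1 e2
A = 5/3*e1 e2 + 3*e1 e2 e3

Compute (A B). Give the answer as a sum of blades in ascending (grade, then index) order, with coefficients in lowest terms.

step 1: 4/3 + 25/18*e1 + 12/5*e3 + 35/12*e1 e2 - 5/2*e1 e3 - 43/12*e1 e2 e3
Answer: 4/3 + 25/18*e1 + 12/5*e3 + 35/12*e1 e2 - 5/2*e1 e3 - 43/12*e1 e2 e3


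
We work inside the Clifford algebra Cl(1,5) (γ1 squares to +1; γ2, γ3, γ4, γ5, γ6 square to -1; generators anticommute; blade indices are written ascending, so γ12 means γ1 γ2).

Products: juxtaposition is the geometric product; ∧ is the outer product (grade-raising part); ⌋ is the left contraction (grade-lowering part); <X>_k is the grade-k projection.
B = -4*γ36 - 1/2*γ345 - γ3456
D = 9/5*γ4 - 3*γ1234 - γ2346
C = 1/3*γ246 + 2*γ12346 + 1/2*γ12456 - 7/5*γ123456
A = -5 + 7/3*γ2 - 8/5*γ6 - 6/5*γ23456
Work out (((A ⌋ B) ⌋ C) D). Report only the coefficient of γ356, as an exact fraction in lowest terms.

step 1: 32/5*γ3 + 20*γ36 + 41/10*γ345 + 5*γ3456
step 2: -7*γ12 + 40*γ124 - 287/50*γ126 + 28*γ1245 - 64/5*γ1246 + 224/25*γ12456
step 3: -120*γ3 - 72*γ12 + 64/5*γ13 + 21*γ34 - 84*γ35 + 192/5*γ36 - 63/5*γ124 + 252/5*γ125 - 576/25*γ126 - 287/50*γ134 + 224/25*γ135 - 40*γ136 + 861/50*γ346 - 672/25*γ356 + 2583/250*γ1246 - 2016/125*γ1256 - 7*γ1346 + 28*γ1356
Answer: -672/25


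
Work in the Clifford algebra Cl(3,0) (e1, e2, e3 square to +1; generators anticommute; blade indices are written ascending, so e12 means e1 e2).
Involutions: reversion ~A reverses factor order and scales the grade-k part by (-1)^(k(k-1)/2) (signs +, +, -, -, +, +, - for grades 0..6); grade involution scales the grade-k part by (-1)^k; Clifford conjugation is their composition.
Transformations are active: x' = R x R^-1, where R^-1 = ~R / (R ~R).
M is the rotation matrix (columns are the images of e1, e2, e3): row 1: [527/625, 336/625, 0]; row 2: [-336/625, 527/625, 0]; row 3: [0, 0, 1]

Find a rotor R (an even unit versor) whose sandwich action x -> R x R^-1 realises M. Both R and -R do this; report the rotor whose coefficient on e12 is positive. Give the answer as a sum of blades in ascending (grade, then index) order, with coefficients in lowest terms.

Method: write R = a + b12*e12 + b13*e13 + b23*e23 with a^2 + b12^2 + b13^2 + b23^2 = 1 (so R^-1 = ~R). Expanding the columns R e_j ~R gives tr M = 4a^2 - 1 and, from the antisymmetric part, M21 - M12 = -4a*b12, M13 - M31 = 4a*b13, M32 - M23 = -4a*b23.
Here tr M = 1679/625, so a^2 = (1 + tr M)/4 = 576/625 and a = ±24/25. Taking a = 24/25: M21 - M12 = -672/625, M13 - M31 = 0, M32 - M23 = 0, giving b12 = 7/25, b13 = 0, b23 = 0, i.e. R = 24/25 + 7/25*e12.
Its e12 coefficient is already positive.
Answer: 24/25 + 7/25*e12. Key observation: the double cover Spin(3) -> SO(3) sends R and -R to the same matrix (trace 1679/625 here), so the stated sign of the e12 coefficient is what selects one sheet.


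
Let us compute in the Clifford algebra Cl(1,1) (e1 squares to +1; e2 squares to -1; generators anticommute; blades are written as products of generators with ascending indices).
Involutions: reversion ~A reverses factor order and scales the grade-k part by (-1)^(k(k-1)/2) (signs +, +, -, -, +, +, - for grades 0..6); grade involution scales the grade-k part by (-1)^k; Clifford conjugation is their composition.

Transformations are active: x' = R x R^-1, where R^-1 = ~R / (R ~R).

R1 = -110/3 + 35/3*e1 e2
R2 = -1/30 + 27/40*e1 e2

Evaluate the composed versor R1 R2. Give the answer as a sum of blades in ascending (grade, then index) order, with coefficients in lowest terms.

Distribute over the terms of R1 (each basis-blade product reordered to ascending indices, repeated generators contracted through their squares):
(-110/3) R2 = 11/9 - 99/4*e1 e2
(35/3*e1 e2) R2 = 63/8 - 7/18*e1 e2
Summing the partial products and collecting blades:
Answer: 655/72 - 905/36*e1 e2


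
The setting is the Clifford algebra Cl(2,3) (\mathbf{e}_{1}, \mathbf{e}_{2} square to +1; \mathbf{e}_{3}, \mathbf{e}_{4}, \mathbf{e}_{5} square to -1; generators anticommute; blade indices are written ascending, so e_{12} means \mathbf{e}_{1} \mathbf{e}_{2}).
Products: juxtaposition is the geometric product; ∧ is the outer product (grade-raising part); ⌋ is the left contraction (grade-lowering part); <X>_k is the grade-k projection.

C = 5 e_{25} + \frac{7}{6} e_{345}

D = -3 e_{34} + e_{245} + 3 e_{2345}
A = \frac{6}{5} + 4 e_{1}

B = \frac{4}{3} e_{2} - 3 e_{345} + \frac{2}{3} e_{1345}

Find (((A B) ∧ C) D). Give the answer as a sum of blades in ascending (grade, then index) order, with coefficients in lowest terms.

step 1: \frac{8}{5} e_{2} + \frac{16}{3} e_{12} - \frac{14}{15} e_{345} - \frac{56}{5} e_{1345}
step 2: \frac{28}{15} e_{2345} + \frac{56}{9} e_{12345}
step 3: -\frac{28}{5} - \frac{56}{3} e_{1} + \frac{28}{15} e_{3} + \frac{56}{9} e_{13} + \frac{28}{5} e_{25} + \frac{56}{3} e_{125}
Answer: -\frac{28}{5} - \frac{56}{3} e_{1} + \frac{28}{15} e_{3} + \frac{56}{9} e_{13} + \frac{28}{5} e_{25} + \frac{56}{3} e_{125}


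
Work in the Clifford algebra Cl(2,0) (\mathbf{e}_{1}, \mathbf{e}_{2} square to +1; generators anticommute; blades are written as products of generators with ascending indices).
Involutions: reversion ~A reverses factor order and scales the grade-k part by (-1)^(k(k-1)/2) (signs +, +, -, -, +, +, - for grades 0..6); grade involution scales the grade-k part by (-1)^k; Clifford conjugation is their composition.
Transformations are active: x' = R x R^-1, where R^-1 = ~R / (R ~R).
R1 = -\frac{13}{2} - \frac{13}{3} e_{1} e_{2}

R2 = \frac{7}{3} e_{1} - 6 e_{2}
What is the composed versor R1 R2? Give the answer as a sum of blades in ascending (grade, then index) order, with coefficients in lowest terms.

Distribute over the terms of R1 (each basis-blade product reordered to ascending indices, repeated generators contracted through their squares):
(-\frac{13}{2}) R2 = -\frac{91}{6} e_{1} + 39 e_{2}
(-\frac{13}{3} e_{1} e_{2}) R2 = 26 e_{1} + \frac{91}{9} e_{2}
Summing the partial products and collecting blades:
Answer: \frac{65}{6} e_{1} + \frac{442}{9} e_{2}


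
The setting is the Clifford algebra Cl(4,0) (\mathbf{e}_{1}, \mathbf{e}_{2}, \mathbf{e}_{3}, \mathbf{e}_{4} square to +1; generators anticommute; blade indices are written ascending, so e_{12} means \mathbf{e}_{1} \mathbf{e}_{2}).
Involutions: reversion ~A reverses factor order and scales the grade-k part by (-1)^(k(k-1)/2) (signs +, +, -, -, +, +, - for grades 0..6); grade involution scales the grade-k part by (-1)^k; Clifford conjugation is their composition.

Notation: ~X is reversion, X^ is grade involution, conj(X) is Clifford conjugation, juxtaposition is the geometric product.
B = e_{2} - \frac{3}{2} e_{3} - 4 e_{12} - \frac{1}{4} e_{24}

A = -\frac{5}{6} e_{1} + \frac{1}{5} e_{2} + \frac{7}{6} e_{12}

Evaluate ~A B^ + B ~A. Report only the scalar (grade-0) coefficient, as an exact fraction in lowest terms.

first term: -\frac{73}{15} + \frac{59}{30} e_{1} + \frac{10}{3} e_{2} - \frac{1}{20} e_{4} + \frac{5}{6} e_{12} - \frac{5}{4} e_{13} + \frac{7}{24} e_{14} + \frac{3}{10} e_{23} - \frac{7}{4} e_{123} + \frac{5}{24} e_{124}
second term: -\frac{67}{15} + \frac{11}{30} e_{1} - \frac{10}{3} e_{2} + \frac{1}{20} e_{4} + \frac{5}{6} e_{12} - \frac{5}{4} e_{13} - \frac{7}{24} e_{14} + \frac{3}{10} e_{23} + \frac{7}{4} e_{123} + \frac{5}{24} e_{124}
Answer: -\frac{28}{3}


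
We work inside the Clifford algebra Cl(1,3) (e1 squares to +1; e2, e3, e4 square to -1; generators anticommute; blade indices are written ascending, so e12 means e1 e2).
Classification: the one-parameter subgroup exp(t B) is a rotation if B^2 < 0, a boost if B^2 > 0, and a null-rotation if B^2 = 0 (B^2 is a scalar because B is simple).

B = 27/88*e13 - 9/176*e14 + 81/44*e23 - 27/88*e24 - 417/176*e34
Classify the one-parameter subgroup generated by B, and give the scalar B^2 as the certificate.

B^2 term by term: the squares give (27/88)^2*(e13)^2 + (-9/176)^2*(e14)^2 + (81/44)^2*(e23)^2 + (-27/88)^2*(e24)^2 + (-417/176)^2*(e34)^2 = 729/7744*(+1) + 81/30976*(+1) + 6561/1936*(-1) + 729/7744*(-1) + 173889/30976*(-1) = -9 (each basis 2-blade squares to minus the product of its generators' squares); cross terms between blades sharing an index anticommute and cancel; the commuting (index-disjoint) pairs give grade-4 terms 2*c*c'*(blade product), which cancel blade by blade — e1234: 729/3872 - 729/3872 = 0 — confirming B is simple. So B^2 = -9.
Answer: rotation, certificate B^2 = -9. The invariant at work: B^2 = -9 is unchanged by conjugation, hence its sign classifies the subgroup whatever basis B is written in.


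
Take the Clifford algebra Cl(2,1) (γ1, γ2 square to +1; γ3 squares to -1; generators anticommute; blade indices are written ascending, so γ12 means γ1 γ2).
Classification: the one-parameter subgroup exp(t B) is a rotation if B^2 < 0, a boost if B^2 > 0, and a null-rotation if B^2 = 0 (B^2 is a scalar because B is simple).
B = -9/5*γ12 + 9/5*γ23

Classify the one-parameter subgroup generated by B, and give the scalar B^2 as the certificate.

B^2 term by term: the squares give (-9/5)^2*(γ12)^2 + (9/5)^2*(γ23)^2 = 81/25*(-1) + 81/25*(+1) = 0 (each basis 2-blade squares to minus the product of its generators' squares); cross terms between blades sharing an index anticommute and cancel. So B^2 = 0.
Answer: null-rotation, certificate B^2 = 0. One invariant decides it: the square 0 survives every conjugation, and its sign is exactly the classification.


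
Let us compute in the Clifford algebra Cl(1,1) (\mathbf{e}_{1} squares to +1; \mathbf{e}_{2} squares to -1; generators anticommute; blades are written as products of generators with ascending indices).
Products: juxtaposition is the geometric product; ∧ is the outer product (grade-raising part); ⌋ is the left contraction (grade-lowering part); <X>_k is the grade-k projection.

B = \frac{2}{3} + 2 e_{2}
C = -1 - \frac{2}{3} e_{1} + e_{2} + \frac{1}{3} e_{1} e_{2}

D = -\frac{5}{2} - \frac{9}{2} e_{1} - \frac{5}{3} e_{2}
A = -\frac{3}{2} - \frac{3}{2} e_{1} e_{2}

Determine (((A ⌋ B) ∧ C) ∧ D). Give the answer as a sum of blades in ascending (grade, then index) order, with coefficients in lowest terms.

step 1: -1 - 3 e_{2}
step 2: 1 + \frac{2}{3} e_{1} + 2 e_{2} - \frac{7}{3} e_{1} e_{2}
step 3: -\frac{5}{2} - \frac{37}{6} e_{1} - \frac{20}{3} e_{2} + \frac{247}{18} e_{1} e_{2}
Answer: -\frac{5}{2} - \frac{37}{6} e_{1} - \frac{20}{3} e_{2} + \frac{247}{18} e_{1} e_{2}
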